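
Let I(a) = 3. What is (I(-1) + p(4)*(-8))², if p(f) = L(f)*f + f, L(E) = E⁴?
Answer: 67584841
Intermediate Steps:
p(f) = f + f⁵ (p(f) = f⁴*f + f = f⁵ + f = f + f⁵)
(I(-1) + p(4)*(-8))² = (3 + (4 + 4⁵)*(-8))² = (3 + (4 + 1024)*(-8))² = (3 + 1028*(-8))² = (3 - 8224)² = (-8221)² = 67584841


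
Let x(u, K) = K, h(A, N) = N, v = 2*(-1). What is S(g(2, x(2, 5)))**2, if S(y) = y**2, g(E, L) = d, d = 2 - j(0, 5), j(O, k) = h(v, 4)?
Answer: 16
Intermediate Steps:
v = -2
j(O, k) = 4
d = -2 (d = 2 - 1*4 = 2 - 4 = -2)
g(E, L) = -2
S(g(2, x(2, 5)))**2 = ((-2)**2)**2 = 4**2 = 16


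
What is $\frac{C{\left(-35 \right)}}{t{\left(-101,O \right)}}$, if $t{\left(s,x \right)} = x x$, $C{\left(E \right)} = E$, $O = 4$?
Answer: $- \frac{35}{16} \approx -2.1875$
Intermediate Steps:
$t{\left(s,x \right)} = x^{2}$
$\frac{C{\left(-35 \right)}}{t{\left(-101,O \right)}} = - \frac{35}{4^{2}} = - \frac{35}{16}$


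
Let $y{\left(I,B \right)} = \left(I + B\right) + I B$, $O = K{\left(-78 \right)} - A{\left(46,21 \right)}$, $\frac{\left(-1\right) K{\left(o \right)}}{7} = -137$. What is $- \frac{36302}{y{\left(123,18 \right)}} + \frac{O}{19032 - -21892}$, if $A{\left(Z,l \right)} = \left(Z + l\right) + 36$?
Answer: $- \frac{370901792}{24094005} \approx -15.394$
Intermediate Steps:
$A{\left(Z,l \right)} = 36 + Z + l$
$K{\left(o \right)} = 959$ ($K{\left(o \right)} = \left(-7\right) \left(-137\right) = 959$)
$O = 856$ ($O = 959 - \left(36 + 46 + 21\right) = 959 - 103 = 856$)
$y{\left(I,B \right)} = B + I + B I$ ($y{\left(I,B \right)} = \left(B + I\right) + B I = B + I + B I$)
$- \frac{36302}{y{\left(123,18 \right)}} + \frac{O}{19032 - -21892} = - \frac{36302}{18 + 123 + 18 \cdot 123} + \frac{856}{19032 - -21892} = - \frac{36302}{18 + 123 + 2214} + \frac{856}{19032 + 21892} = - \frac{36302}{2355} + \frac{856}{40924} = \left(-36302\right) \frac{1}{2355} + 856 \cdot \frac{1}{40924} = - \frac{36302}{2355} + \frac{214}{10231} = - \frac{370901792}{24094005}$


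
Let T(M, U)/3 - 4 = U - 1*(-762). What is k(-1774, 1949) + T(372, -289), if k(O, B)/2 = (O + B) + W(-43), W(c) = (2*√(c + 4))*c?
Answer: 1781 - 172*I*√39 ≈ 1781.0 - 1074.1*I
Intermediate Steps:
T(M, U) = 2298 + 3*U (T(M, U) = 12 + 3*(U - 1*(-762)) = 12 + 3*(U + 762) = 12 + 3*(762 + U) = 12 + (2286 + 3*U) = 2298 + 3*U)
W(c) = 2*c*√(4 + c) (W(c) = (2*√(4 + c))*c = 2*c*√(4 + c))
k(O, B) = 2*B + 2*O - 172*I*√39 (k(O, B) = 2*((O + B) + 2*(-43)*√(4 - 43)) = 2*((B + O) + 2*(-43)*√(-39)) = 2*((B + O) + 2*(-43)*(I*√39)) = 2*((B + O) - 86*I*√39) = 2*(B + O - 86*I*√39) = 2*B + 2*O - 172*I*√39)
k(-1774, 1949) + T(372, -289) = (2*1949 + 2*(-1774) - 172*I*√39) + (2298 + 3*(-289)) = (3898 - 3548 - 172*I*√39) + (2298 - 867) = (350 - 172*I*√39) + 1431 = 1781 - 172*I*√39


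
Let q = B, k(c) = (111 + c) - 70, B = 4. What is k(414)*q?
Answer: 1820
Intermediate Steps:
k(c) = 41 + c
q = 4
k(414)*q = (41 + 414)*4 = 455*4 = 1820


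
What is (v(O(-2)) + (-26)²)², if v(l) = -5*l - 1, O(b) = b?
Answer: 469225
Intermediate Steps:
v(l) = -1 - 5*l
(v(O(-2)) + (-26)²)² = ((-1 - 5*(-2)) + (-26)²)² = ((-1 + 10) + 676)² = (9 + 676)² = 685² = 469225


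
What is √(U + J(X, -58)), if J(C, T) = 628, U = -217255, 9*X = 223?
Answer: I*√216627 ≈ 465.43*I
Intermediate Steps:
X = 223/9 (X = (⅑)*223 = 223/9 ≈ 24.778)
√(U + J(X, -58)) = √(-217255 + 628) = √(-216627) = I*√216627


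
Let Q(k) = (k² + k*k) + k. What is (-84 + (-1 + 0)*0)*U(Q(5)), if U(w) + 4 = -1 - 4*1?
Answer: 756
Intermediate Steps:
Q(k) = k + 2*k² (Q(k) = (k² + k²) + k = 2*k² + k = k + 2*k²)
U(w) = -9 (U(w) = -4 + (-1 - 4*1) = -4 + (-1 - 4) = -4 - 5 = -9)
(-84 + (-1 + 0)*0)*U(Q(5)) = (-84 + (-1 + 0)*0)*(-9) = (-84 - 1*0)*(-9) = (-84 + 0)*(-9) = -84*(-9) = 756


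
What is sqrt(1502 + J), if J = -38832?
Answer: I*sqrt(37330) ≈ 193.21*I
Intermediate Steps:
sqrt(1502 + J) = sqrt(1502 - 38832) = sqrt(-37330) = I*sqrt(37330)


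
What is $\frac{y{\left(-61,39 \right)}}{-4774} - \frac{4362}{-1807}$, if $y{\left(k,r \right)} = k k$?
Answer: $\frac{14100341}{8626618} \approx 1.6345$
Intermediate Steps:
$y{\left(k,r \right)} = k^{2}$
$\frac{y{\left(-61,39 \right)}}{-4774} - \frac{4362}{-1807} = \frac{\left(-61\right)^{2}}{-4774} - \frac{4362}{-1807} = 3721 \left(- \frac{1}{4774}\right) - - \frac{4362}{1807} = - \frac{3721}{4774} + \frac{4362}{1807} = \frac{14100341}{8626618}$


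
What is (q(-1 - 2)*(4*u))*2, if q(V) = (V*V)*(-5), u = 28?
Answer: -10080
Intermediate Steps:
q(V) = -5*V² (q(V) = V²*(-5) = -5*V²)
(q(-1 - 2)*(4*u))*2 = ((-5*(-1 - 2)²)*(4*28))*2 = (-5*(-3)²*112)*2 = (-5*9*112)*2 = -45*112*2 = -5040*2 = -10080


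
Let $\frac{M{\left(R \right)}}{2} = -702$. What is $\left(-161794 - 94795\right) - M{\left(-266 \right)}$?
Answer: $-255185$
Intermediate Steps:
$M{\left(R \right)} = -1404$ ($M{\left(R \right)} = 2 \left(-702\right) = -1404$)
$\left(-161794 - 94795\right) - M{\left(-266 \right)} = \left(-161794 - 94795\right) - -1404 = \left(-161794 - 94795\right) + 1404 = -256589 + 1404 = -255185$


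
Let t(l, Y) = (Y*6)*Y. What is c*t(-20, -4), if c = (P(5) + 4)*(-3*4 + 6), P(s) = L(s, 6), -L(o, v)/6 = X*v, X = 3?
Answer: 59904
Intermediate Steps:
t(l, Y) = 6*Y**2 (t(l, Y) = (6*Y)*Y = 6*Y**2)
L(o, v) = -18*v
P(s) = -108 (P(s) = -18*6 = -108)
c = 624 (c = (-108 + 4)*(-3*4 + 6) = -104*(-12 + 6) = -104*(-6) = 624)
c*t(-20, -4) = 624*(6*(-4)**2) = 624*(6*16) = 624*96 = 59904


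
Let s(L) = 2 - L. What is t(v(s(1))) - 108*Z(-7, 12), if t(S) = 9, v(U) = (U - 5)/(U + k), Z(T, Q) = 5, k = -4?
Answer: -531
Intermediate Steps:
v(U) = (-5 + U)/(-4 + U) (v(U) = (U - 5)/(U - 4) = (-5 + U)/(-4 + U))
t(v(s(1))) - 108*Z(-7, 12) = 9 - 108*5 = 9 - 540 = -531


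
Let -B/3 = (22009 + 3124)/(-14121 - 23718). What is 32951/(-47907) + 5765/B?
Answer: 3482678805632/1204046631 ≈ 2892.5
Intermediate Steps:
B = 25133/12613 (B = -3*(22009 + 3124)/(-14121 - 23718) = -75399/(-37839) = -75399*(-1)/37839 = -3*(-25133/37839) = 25133/12613 ≈ 1.9926)
32951/(-47907) + 5765/B = 32951/(-47907) + 5765/(25133/12613) = 32951*(-1/47907) + 5765*(12613/25133) = -32951/47907 + 72713945/25133 = 3482678805632/1204046631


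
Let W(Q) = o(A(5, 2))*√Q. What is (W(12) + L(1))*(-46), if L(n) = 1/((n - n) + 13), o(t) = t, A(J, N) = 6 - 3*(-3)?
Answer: -46/13 - 1380*√3 ≈ -2393.8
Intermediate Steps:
A(J, N) = 15 (A(J, N) = 6 + 9 = 15)
W(Q) = 15*√Q
L(n) = 1/13 (L(n) = 1/(0 + 13) = 1/13)
(W(12) + L(1))*(-46) = (15*√12 + 1/13)*(-46) = (15*(2*√3) + 1/13)*(-46) = (30*√3 + 1/13)*(-46) = (1/13 + 30*√3)*(-46) = -46/13 - 1380*√3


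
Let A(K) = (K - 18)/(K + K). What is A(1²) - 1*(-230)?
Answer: 443/2 ≈ 221.50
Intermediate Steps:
A(K) = (-18 + K)/(2*K) (A(K) = (-18 + K)/((2*K)) = (-18 + K)*(1/(2*K)) = (-18 + K)/(2*K))
A(1²) - 1*(-230) = (-18 + 1²)/(2*(1²)) - 1*(-230) = (½)*(-18 + 1)/1 + 230 = (½)*1*(-17) + 230 = -17/2 + 230 = 443/2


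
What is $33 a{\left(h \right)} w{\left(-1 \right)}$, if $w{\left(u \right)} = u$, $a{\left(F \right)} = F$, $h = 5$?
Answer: $-165$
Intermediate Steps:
$33 a{\left(h \right)} w{\left(-1 \right)} = 33 \cdot 5 \left(-1\right) = 165 \left(-1\right) = -165$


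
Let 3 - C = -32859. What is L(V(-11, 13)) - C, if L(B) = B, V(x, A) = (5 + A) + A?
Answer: -32831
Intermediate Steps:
V(x, A) = 5 + 2*A
C = 32862 (C = 3 - 1*(-32859) = 3 + 32859 = 32862)
L(V(-11, 13)) - C = (5 + 2*13) - 1*32862 = (5 + 26) - 32862 = 31 - 32862 = -32831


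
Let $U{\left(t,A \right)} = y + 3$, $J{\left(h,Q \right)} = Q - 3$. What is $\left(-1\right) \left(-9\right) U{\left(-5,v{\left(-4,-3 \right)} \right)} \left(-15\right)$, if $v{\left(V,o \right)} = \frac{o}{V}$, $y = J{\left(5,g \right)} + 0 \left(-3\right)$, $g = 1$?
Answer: $-135$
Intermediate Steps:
$J{\left(h,Q \right)} = -3 + Q$
$y = -2$ ($y = \left(-3 + 1\right) + 0 \left(-3\right) = -2 + 0 = -2$)
$U{\left(t,A \right)} = 1$ ($U{\left(t,A \right)} = -2 + 3 = 1$)
$\left(-1\right) \left(-9\right) U{\left(-5,v{\left(-4,-3 \right)} \right)} \left(-15\right) = \left(-1\right) \left(-9\right) 1 \left(-15\right) = 9 \cdot 1 \left(-15\right) = 9 \left(-15\right) = -135$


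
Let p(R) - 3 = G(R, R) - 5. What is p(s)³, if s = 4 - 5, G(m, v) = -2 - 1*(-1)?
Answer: -27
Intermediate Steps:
G(m, v) = -1 (G(m, v) = -2 + 1 = -1)
s = -1
p(R) = -3 (p(R) = 3 + (-1 - 5) = 3 - 6 = -3)
p(s)³ = (-3)³ = -27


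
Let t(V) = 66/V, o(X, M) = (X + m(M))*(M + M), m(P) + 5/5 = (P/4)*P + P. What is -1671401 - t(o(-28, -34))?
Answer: -12843045251/7684 ≈ -1.6714e+6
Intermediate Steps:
m(P) = -1 + P + P²/4 (m(P) = -1 + ((P/4)*P + P) = -1 + (P²/4 + P) = -1 + (P + P²/4) = -1 + P + P²/4)
o(X, M) = 2*M*(-1 + M + X + M²/4) (o(X, M) = (X + (-1 + M + M²/4))*(M + M) = (-1 + M + X + M²/4)*(2*M) = 2*M*(-1 + M + X + M²/4))
-1671401 - t(o(-28, -34)) = -1671401 - 66/((½)*(-34)*(-4 + (-34)² + 4*(-34) + 4*(-28))) = -1671401 - 66/((½)*(-34)*(-4 + 1156 - 136 - 112)) = -1671401 - 66/((½)*(-34)*904) = -1671401 - 66/(-15368) = -1671401 - 66*(-1)/15368 = -1671401 - 1*(-33/7684) = -1671401 + 33/7684 = -12843045251/7684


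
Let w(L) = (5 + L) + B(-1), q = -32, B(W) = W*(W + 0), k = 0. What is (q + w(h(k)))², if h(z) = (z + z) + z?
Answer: 676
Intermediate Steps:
h(z) = 3*z (h(z) = 2*z + z = 3*z)
B(W) = W² (B(W) = W*W = W²)
w(L) = 6 + L (w(L) = (5 + L) + (-1)² = (5 + L) + 1 = 6 + L)
(q + w(h(k)))² = (-32 + (6 + 3*0))² = (-32 + (6 + 0))² = (-32 + 6)² = (-26)² = 676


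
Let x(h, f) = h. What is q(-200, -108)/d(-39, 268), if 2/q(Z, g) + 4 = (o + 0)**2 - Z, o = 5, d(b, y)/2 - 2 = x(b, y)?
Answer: -1/8177 ≈ -0.00012229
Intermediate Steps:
d(b, y) = 4 + 2*b
q(Z, g) = 2/(21 - Z) (q(Z, g) = 2/(-4 + ((5 + 0)**2 - Z)) = 2/(-4 + (5**2 - Z)) = 2/(-4 + (25 - Z)) = 2/(21 - Z))
q(-200, -108)/d(-39, 268) = (-2/(-21 - 200))/(4 + 2*(-39)) = (-2/(-221))/(4 - 78) = -2*(-1/221)/(-74) = (2/221)*(-1/74) = -1/8177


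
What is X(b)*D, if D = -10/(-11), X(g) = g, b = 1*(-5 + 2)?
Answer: -30/11 ≈ -2.7273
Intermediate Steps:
b = -3 (b = 1*(-3) = -3)
D = 10/11 (D = -10*(-1/11) = 10/11 ≈ 0.90909)
X(b)*D = -3*10/11 = -30/11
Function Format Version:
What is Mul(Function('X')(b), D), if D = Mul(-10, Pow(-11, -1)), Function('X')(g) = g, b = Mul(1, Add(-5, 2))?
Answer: Rational(-30, 11) ≈ -2.7273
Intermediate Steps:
b = -3 (b = Mul(1, -3) = -3)
D = Rational(10, 11) (D = Mul(-10, Rational(-1, 11)) = Rational(10, 11) ≈ 0.90909)
Mul(Function('X')(b), D) = Mul(-3, Rational(10, 11)) = Rational(-30, 11)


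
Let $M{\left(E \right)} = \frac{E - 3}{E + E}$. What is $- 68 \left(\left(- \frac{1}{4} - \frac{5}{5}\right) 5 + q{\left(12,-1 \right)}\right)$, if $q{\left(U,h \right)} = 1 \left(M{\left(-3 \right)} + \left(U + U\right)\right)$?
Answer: $-1275$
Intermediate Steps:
$M{\left(E \right)} = \frac{-3 + E}{2 E}$
$q{\left(U,h \right)} = 1 + 2 U$ ($q{\left(U,h \right)} = 1 \left(\frac{-3 - 3}{2 \left(-3\right)} + \left(U + U\right)\right) = 1 \left(\frac{1}{2} \left(- \frac{1}{3}\right) \left(-6\right) + 2 U\right) = 1 \left(1 + 2 U\right) = 1 + 2 U$)
$- 68 \left(\left(- \frac{1}{4} - \frac{5}{5}\right) 5 + q{\left(12,-1 \right)}\right) = - 68 \left(\left(- \frac{1}{4} - \frac{5}{5}\right) 5 + \left(1 + 2 \cdot 12\right)\right) = - 68 \left(\left(\left(-1\right) \frac{1}{4} - 1\right) 5 + \left(1 + 24\right)\right) = - 68 \left(\left(- \frac{1}{4} - 1\right) 5 + 25\right) = - 68 \left(\left(- \frac{5}{4}\right) 5 + 25\right) = - 68 \left(- \frac{25}{4} + 25\right) = \left(-68\right) \frac{75}{4} = -1275$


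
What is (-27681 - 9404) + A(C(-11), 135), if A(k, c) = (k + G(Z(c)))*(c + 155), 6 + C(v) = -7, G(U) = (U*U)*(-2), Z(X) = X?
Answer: -10611355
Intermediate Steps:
G(U) = -2*U² (G(U) = U²*(-2) = -2*U²)
C(v) = -13 (C(v) = -6 - 7 = -13)
A(k, c) = (155 + c)*(k - 2*c²) (A(k, c) = (k - 2*c²)*(c + 155) = (k - 2*c²)*(155 + c) = (155 + c)*(k - 2*c²))
(-27681 - 9404) + A(C(-11), 135) = (-27681 - 9404) + (-310*135² - 2*135³ + 155*(-13) + 135*(-13)) = -37085 + (-310*18225 - 2*2460375 - 2015 - 1755) = -37085 + (-5649750 - 4920750 - 2015 - 1755) = -37085 - 10574270 = -10611355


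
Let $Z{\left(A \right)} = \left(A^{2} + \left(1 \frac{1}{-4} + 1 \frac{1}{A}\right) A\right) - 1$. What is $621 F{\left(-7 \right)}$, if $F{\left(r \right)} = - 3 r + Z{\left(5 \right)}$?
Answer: $\frac{111159}{4} \approx 27790.0$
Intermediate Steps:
$Z{\left(A \right)} = -1 + A^{2} + A \left(- \frac{1}{4} + \frac{1}{A}\right)$ ($Z{\left(A \right)} = \left(A^{2} + \left(1 \left(- \frac{1}{4}\right) + \frac{1}{A}\right) A\right) - 1 = \left(A^{2} + \left(- \frac{1}{4} + \frac{1}{A}\right) A\right) - 1 = \left(A^{2} + A \left(- \frac{1}{4} + \frac{1}{A}\right)\right) - 1 = -1 + A^{2} + A \left(- \frac{1}{4} + \frac{1}{A}\right)$)
$F{\left(r \right)} = \frac{95}{4} - 3 r$ ($F{\left(r \right)} = - 3 r + 5 \left(- \frac{1}{4} + 5\right) = - 3 r + 5 \cdot \frac{19}{4} = - 3 r + \frac{95}{4} = \frac{95}{4} - 3 r$)
$621 F{\left(-7 \right)} = 621 \left(\frac{95}{4} - -21\right) = 621 \left(\frac{95}{4} + 21\right) = 621 \cdot \frac{179}{4} = \frac{111159}{4}$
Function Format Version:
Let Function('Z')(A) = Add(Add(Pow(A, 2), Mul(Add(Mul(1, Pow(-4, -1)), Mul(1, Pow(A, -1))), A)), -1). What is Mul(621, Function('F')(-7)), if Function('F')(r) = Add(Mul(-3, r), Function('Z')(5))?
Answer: Rational(111159, 4) ≈ 27790.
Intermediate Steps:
Function('Z')(A) = Add(-1, Pow(A, 2), Mul(A, Add(Rational(-1, 4), Pow(A, -1)))) (Function('Z')(A) = Add(Add(Pow(A, 2), Mul(Add(Mul(1, Rational(-1, 4)), Pow(A, -1)), A)), -1) = Add(Add(Pow(A, 2), Mul(Add(Rational(-1, 4), Pow(A, -1)), A)), -1) = Add(Add(Pow(A, 2), Mul(A, Add(Rational(-1, 4), Pow(A, -1)))), -1) = Add(-1, Pow(A, 2), Mul(A, Add(Rational(-1, 4), Pow(A, -1)))))
Function('F')(r) = Add(Rational(95, 4), Mul(-3, r)) (Function('F')(r) = Add(Mul(-3, r), Mul(5, Add(Rational(-1, 4), 5))) = Add(Mul(-3, r), Mul(5, Rational(19, 4))) = Add(Mul(-3, r), Rational(95, 4)) = Add(Rational(95, 4), Mul(-3, r)))
Mul(621, Function('F')(-7)) = Mul(621, Add(Rational(95, 4), Mul(-3, -7))) = Mul(621, Add(Rational(95, 4), 21)) = Mul(621, Rational(179, 4)) = Rational(111159, 4)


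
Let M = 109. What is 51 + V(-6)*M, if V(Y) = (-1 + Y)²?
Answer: 5392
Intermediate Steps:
51 + V(-6)*M = 51 + (-1 - 6)²*109 = 51 + (-7)²*109 = 51 + 49*109 = 51 + 5341 = 5392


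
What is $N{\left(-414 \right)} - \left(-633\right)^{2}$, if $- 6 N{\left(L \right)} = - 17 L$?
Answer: $-401862$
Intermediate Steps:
$N{\left(L \right)} = \frac{17 L}{6}$ ($N{\left(L \right)} = - \frac{\left(-17\right) L}{6} = \frac{17 L}{6}$)
$N{\left(-414 \right)} - \left(-633\right)^{2} = \frac{17}{6} \left(-414\right) - \left(-633\right)^{2} = -1173 - 400689 = -401862$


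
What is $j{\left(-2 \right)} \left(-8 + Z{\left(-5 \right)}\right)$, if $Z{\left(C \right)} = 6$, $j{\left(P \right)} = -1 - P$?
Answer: $-2$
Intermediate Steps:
$j{\left(-2 \right)} \left(-8 + Z{\left(-5 \right)}\right) = \left(-1 - -2\right) \left(-8 + 6\right) = \left(-1 + 2\right) \left(-2\right) = 1 \left(-2\right) = -2$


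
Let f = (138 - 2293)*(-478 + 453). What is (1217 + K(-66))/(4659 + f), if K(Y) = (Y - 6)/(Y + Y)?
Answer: 13393/643874 ≈ 0.020801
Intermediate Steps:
f = 53875 (f = -2155*(-25) = 53875)
K(Y) = (-6 + Y)/(2*Y) (K(Y) = (-6 + Y)/((2*Y)) = (-6 + Y)*(1/(2*Y)) = (-6 + Y)/(2*Y))
(1217 + K(-66))/(4659 + f) = (1217 + (½)*(-6 - 66)/(-66))/(4659 + 53875) = (1217 + (½)*(-1/66)*(-72))/58534 = (1217 + 6/11)*(1/58534) = (13393/11)*(1/58534) = 13393/643874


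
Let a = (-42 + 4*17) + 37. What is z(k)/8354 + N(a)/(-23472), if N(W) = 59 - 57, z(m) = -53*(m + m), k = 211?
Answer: -131247865/49021272 ≈ -2.6774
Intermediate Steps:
a = 63 (a = (-42 + 68) + 37 = 26 + 37 = 63)
z(m) = -106*m
N(W) = 2
z(k)/8354 + N(a)/(-23472) = -106*211/8354 + 2/(-23472) = -22366*1/8354 + 2*(-1/23472) = -11183/4177 - 1/11736 = -131247865/49021272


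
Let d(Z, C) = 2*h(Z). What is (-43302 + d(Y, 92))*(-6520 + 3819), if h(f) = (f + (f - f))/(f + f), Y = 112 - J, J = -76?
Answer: 116956001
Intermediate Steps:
Y = 188 (Y = 112 - 1*(-76) = 112 + 76 = 188)
h(f) = ½ (h(f) = (f + 0)/((2*f)) = f*(1/(2*f)) = ½)
d(Z, C) = 1 (d(Z, C) = 2*(½) = 1)
(-43302 + d(Y, 92))*(-6520 + 3819) = (-43302 + 1)*(-6520 + 3819) = -43301*(-2701) = 116956001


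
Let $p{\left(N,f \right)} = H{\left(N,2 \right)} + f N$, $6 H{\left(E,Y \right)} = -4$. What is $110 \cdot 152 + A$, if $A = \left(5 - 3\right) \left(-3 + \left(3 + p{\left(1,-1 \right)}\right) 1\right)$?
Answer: $\frac{50150}{3} \approx 16717.0$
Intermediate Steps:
$H{\left(E,Y \right)} = - \frac{2}{3}$ ($H{\left(E,Y \right)} = \frac{1}{6} \left(-4\right) = - \frac{2}{3}$)
$p{\left(N,f \right)} = - \frac{2}{3} + N f$ ($p{\left(N,f \right)} = - \frac{2}{3} + f N = - \frac{2}{3} + N f$)
$A = - \frac{10}{3}$ ($A = \left(5 - 3\right) \left(-3 + \left(3 + \left(- \frac{2}{3} + 1 \left(-1\right)\right)\right) 1\right) = \left(5 - 3\right) \left(-3 + \left(3 - \frac{5}{3}\right) 1\right) = 2 \left(-3 + \left(3 - \frac{5}{3}\right) 1\right) = 2 \left(-3 + \frac{4}{3} \cdot 1\right) = 2 \left(-3 + \frac{4}{3}\right) = 2 \left(- \frac{5}{3}\right) = - \frac{10}{3} \approx -3.3333$)
$110 \cdot 152 + A = 110 \cdot 152 - \frac{10}{3} = 16720 - \frac{10}{3} = \frac{50150}{3}$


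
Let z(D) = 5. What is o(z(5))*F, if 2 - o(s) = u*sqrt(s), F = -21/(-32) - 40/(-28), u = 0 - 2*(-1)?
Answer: 467/112 - 467*sqrt(5)/112 ≈ -5.1540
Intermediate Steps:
u = 2 (u = 0 + 2 = 2)
F = 467/224 (F = -21*(-1/32) - 40*(-1/28) = 21/32 + 10/7 = 467/224 ≈ 2.0848)
o(s) = 2 - 2*sqrt(s)
o(z(5))*F = (2 - 2*sqrt(5))*(467/224) = 467/112 - 467*sqrt(5)/112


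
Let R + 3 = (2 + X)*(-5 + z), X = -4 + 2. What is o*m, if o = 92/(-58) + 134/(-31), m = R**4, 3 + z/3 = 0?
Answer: -430272/899 ≈ -478.61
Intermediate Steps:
X = -2
z = -9 (z = -9 + 3*0 = -9 + 0 = -9)
R = -3 (R = -3 + (2 - 2)*(-5 - 9) = -3 + 0*(-14) = -3 + 0 = -3)
m = 81 (m = (-3)**4 = 81)
o = -5312/899 (o = 92*(-1/58) + 134*(-1/31) = -46/29 - 134/31 = -5312/899 ≈ -5.9088)
o*m = -5312/899*81 = -430272/899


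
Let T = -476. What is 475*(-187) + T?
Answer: -89301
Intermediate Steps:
475*(-187) + T = 475*(-187) - 476 = -88825 - 476 = -89301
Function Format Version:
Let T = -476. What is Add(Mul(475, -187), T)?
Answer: -89301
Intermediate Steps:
Add(Mul(475, -187), T) = Add(Mul(475, -187), -476) = Add(-88825, -476) = -89301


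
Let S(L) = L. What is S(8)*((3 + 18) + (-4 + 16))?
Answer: 264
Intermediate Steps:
S(8)*((3 + 18) + (-4 + 16)) = 8*((3 + 18) + (-4 + 16)) = 8*(21 + 12) = 8*33 = 264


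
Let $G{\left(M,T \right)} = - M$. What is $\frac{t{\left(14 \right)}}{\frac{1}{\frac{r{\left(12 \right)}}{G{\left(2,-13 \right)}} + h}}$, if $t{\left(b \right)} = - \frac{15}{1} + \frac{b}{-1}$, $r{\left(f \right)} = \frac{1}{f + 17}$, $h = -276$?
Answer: $\frac{16009}{2} \approx 8004.5$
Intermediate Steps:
$r{\left(f \right)} = \frac{1}{17 + f}$
$t{\left(b \right)} = -15 - b$ ($t{\left(b \right)} = \left(-15\right) 1 + b \left(-1\right) = -15 - b$)
$\frac{t{\left(14 \right)}}{\frac{1}{\frac{r{\left(12 \right)}}{G{\left(2,-13 \right)}} + h}} = \frac{-15 - 14}{\frac{1}{\frac{1}{\left(17 + 12\right) \left(\left(-1\right) 2\right)} - 276}} = \frac{-15 - 14}{\frac{1}{\frac{1}{29 \left(-2\right)} - 276}} = - \frac{29}{\frac{1}{\frac{1}{29} \left(- \frac{1}{2}\right) - 276}} = - \frac{29}{\frac{1}{- \frac{1}{58} - 276}} = - \frac{29}{\frac{1}{- \frac{16009}{58}}} = - \frac{29}{- \frac{58}{16009}} = \left(-29\right) \left(- \frac{16009}{58}\right) = \frac{16009}{2}$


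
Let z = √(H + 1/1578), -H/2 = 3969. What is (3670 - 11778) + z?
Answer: -8108 + I*√19766285214/1578 ≈ -8108.0 + 89.095*I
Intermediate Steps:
H = -7938 (H = -2*3969 = -7938)
z = I*√19766285214/1578 (z = √(-7938 + 1/1578) = √(-12526163/1578) = I*√19766285214/1578 ≈ 89.095*I)
(3670 - 11778) + z = (3670 - 11778) + I*√19766285214/1578 = -8108 + I*√19766285214/1578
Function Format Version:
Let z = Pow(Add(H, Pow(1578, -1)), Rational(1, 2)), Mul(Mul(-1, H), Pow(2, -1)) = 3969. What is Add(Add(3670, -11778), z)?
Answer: Add(-8108, Mul(Rational(1, 1578), I, Pow(19766285214, Rational(1, 2)))) ≈ Add(-8108.0, Mul(89.095, I))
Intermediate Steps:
H = -7938 (H = Mul(-2, 3969) = -7938)
z = Mul(Rational(1, 1578), I, Pow(19766285214, Rational(1, 2))) (z = Pow(Add(-7938, Pow(1578, -1)), Rational(1, 2)) = Pow(Add(-7938, Rational(1, 1578)), Rational(1, 2)) = Pow(Rational(-12526163, 1578), Rational(1, 2)) = Mul(Rational(1, 1578), I, Pow(19766285214, Rational(1, 2))) ≈ Mul(89.095, I))
Add(Add(3670, -11778), z) = Add(Add(3670, -11778), Mul(Rational(1, 1578), I, Pow(19766285214, Rational(1, 2)))) = Add(-8108, Mul(Rational(1, 1578), I, Pow(19766285214, Rational(1, 2))))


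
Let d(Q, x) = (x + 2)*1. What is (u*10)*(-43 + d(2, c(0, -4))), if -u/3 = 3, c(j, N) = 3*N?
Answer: 4770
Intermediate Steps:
u = -9 (u = -3*3 = -9)
d(Q, x) = 2 + x (d(Q, x) = (2 + x)*1 = 2 + x)
(u*10)*(-43 + d(2, c(0, -4))) = (-9*10)*(-43 + (2 + 3*(-4))) = -90*(-43 + (2 - 12)) = -90*(-43 - 10) = -90*(-53) = 4770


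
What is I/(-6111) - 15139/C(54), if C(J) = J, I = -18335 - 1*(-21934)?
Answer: -10300975/36666 ≈ -280.94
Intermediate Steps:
I = 3599 (I = -18335 + 21934 = 3599)
I/(-6111) - 15139/C(54) = 3599/(-6111) - 15139/54 = 3599*(-1/6111) - 15139*1/54 = -3599/6111 - 15139/54 = -10300975/36666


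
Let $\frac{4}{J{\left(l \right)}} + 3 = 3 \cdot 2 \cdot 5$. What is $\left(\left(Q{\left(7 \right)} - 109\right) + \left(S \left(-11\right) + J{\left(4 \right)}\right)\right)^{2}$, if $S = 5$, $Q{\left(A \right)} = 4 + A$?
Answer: $\frac{17032129}{729} \approx 23364.0$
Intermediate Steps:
$J{\left(l \right)} = \frac{4}{27}$ ($J{\left(l \right)} = \frac{4}{-3 + 3 \cdot 2 \cdot 5} = \frac{4}{-3 + 6 \cdot 5} = \frac{4}{-3 + 30} = \frac{4}{27}$)
$\left(\left(Q{\left(7 \right)} - 109\right) + \left(S \left(-11\right) + J{\left(4 \right)}\right)\right)^{2} = \left(\left(\left(4 + 7\right) - 109\right) + \left(5 \left(-11\right) + \frac{4}{27}\right)\right)^{2} = \left(\left(11 - 109\right) + \left(-55 + \frac{4}{27}\right)\right)^{2} = \left(-98 - \frac{1481}{27}\right)^{2} = \left(- \frac{4127}{27}\right)^{2} = \frac{17032129}{729}$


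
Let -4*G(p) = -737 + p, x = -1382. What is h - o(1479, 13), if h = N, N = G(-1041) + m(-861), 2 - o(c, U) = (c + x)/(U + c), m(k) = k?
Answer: -624305/1492 ≈ -418.44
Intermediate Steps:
G(p) = 737/4 - p/4 (G(p) = -(-737 + p)/4 = 737/4 - p/4)
o(c, U) = 2 - (-1382 + c)/(U + c) (o(c, U) = 2 - (c - 1382)/(U + c) = 2 - (-1382 + c)/(U + c))
N = -833/2 (N = (737/4 - ¼*(-1041)) - 861 = (737/4 + 1041/4) - 861 = 889/2 - 861 = -833/2 ≈ -416.50)
h = -833/2 ≈ -416.50
h - o(1479, 13) = -833/2 - (1382 + 1479 + 2*13)/(13 + 1479) = -833/2 - (1382 + 1479 + 26)/1492 = -833/2 - 2887/1492 = -624305/1492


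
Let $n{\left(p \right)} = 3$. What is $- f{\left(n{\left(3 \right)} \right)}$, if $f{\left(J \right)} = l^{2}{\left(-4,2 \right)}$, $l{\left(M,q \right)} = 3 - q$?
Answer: $-1$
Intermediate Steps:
$f{\left(J \right)} = 1$ ($f{\left(J \right)} = \left(3 - 2\right)^{2} = 1^{2} = 1$)
$- f{\left(n{\left(3 \right)} \right)} = \left(-1\right) 1 = -1$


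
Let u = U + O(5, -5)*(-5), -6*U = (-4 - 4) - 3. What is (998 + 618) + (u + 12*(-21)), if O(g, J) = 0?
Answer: 8195/6 ≈ 1365.8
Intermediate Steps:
U = 11/6 (U = -((-4 - 4) - 3)/6 = -(-8 - 3)/6 = -1/6*(-11) = 11/6 ≈ 1.8333)
u = 11/6 (u = 11/6 + 0*(-5) = 11/6 + 0 = 11/6 ≈ 1.8333)
(998 + 618) + (u + 12*(-21)) = (998 + 618) + (11/6 + 12*(-21)) = 1616 + (11/6 - 252) = 1616 - 1501/6 = 8195/6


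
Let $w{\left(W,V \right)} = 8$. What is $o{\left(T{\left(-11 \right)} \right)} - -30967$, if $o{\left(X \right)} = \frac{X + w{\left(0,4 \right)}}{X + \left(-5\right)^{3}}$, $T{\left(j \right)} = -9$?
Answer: $\frac{4149579}{134} \approx 30967.0$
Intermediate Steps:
$o{\left(X \right)} = \frac{8 + X}{-125 + X}$ ($o{\left(X \right)} = \frac{X + 8}{X + \left(-5\right)^{3}} = \frac{8 + X}{X - 125} = \frac{8 + X}{-125 + X}$)
$o{\left(T{\left(-11 \right)} \right)} - -30967 = \frac{8 - 9}{-125 - 9} - -30967 = \frac{1}{-134} \left(-1\right) + 30967 = \left(- \frac{1}{134}\right) \left(-1\right) + 30967 = \frac{1}{134} + 30967 = \frac{4149579}{134}$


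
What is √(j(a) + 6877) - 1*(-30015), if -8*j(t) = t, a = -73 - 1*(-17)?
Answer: 30015 + 2*√1721 ≈ 30098.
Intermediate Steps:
a = -56 (a = -73 + 17 = -56)
j(t) = -t/8
√(j(a) + 6877) - 1*(-30015) = √(-⅛*(-56) + 6877) - 1*(-30015) = √(7 + 6877) + 30015 = √6884 + 30015 = 2*√1721 + 30015 = 30015 + 2*√1721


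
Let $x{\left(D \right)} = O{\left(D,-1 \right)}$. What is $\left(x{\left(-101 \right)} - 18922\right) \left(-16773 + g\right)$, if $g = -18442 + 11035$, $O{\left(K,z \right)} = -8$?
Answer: $457727400$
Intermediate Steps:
$g = -7407$
$x{\left(D \right)} = -8$
$\left(x{\left(-101 \right)} - 18922\right) \left(-16773 + g\right) = \left(-8 - 18922\right) \left(-16773 - 7407\right) = \left(-18930\right) \left(-24180\right) = 457727400$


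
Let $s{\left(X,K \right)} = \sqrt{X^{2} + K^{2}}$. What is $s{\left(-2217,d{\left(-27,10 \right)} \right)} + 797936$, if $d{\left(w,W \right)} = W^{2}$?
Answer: $797936 + \sqrt{4925089} \approx 8.0016 \cdot 10^{5}$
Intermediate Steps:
$s{\left(X,K \right)} = \sqrt{K^{2} + X^{2}}$
$s{\left(-2217,d{\left(-27,10 \right)} \right)} + 797936 = \sqrt{\left(10^{2}\right)^{2} + \left(-2217\right)^{2}} + 797936 = \sqrt{100^{2} + 4915089} + 797936 = \sqrt{10000 + 4915089} + 797936 = \sqrt{4925089} + 797936 = 797936 + \sqrt{4925089}$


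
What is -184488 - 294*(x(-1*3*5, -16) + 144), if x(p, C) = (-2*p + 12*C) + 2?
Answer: -179784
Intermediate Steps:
x(p, C) = 2 - 2*p + 12*C
-184488 - 294*(x(-1*3*5, -16) + 144) = -184488 - 294*((2 - 2*(-1*3)*5 + 12*(-16)) + 144) = -184488 - 294*((2 - (-6)*5 - 192) + 144) = -184488 - 294*((2 - 2*(-15) - 192) + 144) = -184488 - 294*((2 + 30 - 192) + 144) = -184488 - 294*(-160 + 144) = -184488 - 294*(-16) = -184488 + 4704 = -179784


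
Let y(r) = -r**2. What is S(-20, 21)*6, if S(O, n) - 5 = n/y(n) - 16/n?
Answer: 176/7 ≈ 25.143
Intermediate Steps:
S(O, n) = 5 - 17/n (S(O, n) = 5 + (n/((-n**2)) - 16/n) = 5 + (n*(-1/n**2) - 16/n) = 5 + (-1/n - 16/n) = 5 - 17/n)
S(-20, 21)*6 = (5 - 17/21)*6 = (88/21)*6 = 176/7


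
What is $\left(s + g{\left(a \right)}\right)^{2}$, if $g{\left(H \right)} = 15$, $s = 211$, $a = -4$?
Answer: $51076$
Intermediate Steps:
$\left(s + g{\left(a \right)}\right)^{2} = \left(211 + 15\right)^{2} = 226^{2} = 51076$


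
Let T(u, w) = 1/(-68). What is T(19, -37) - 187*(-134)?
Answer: 1703943/68 ≈ 25058.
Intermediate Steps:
T(u, w) = -1/68
T(19, -37) - 187*(-134) = -1/68 - 187*(-134) = -1/68 + 25058 = 1703943/68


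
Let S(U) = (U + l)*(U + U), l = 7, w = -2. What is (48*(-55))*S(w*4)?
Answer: -42240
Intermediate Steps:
S(U) = 2*U*(7 + U) (S(U) = (U + 7)*(U + U) = (7 + U)*(2*U) = 2*U*(7 + U))
(48*(-55))*S(w*4) = (48*(-55))*(2*(-2*4)*(7 - 2*4)) = -5280*(-8)*(7 - 8) = -5280*(-8)*(-1) = -2640*16 = -42240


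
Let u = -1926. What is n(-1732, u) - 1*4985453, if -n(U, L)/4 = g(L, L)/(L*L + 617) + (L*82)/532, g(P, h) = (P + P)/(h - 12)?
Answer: -41810612539676153/8388520273 ≈ -4.9843e+6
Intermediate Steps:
g(P, h) = 2*P/(-12 + h) (g(P, h) = (2*P)/(-12 + h) = 2*P/(-12 + h))
n(U, L) = -82*L/133 - 8*L/((-12 + L)*(617 + L²)) (n(U, L) = -4*((2*L/(-12 + L))/(L*L + 617) + (L*82)/532) = -4*((2*L/(-12 + L))/(L² + 617) + (82*L)*(1/532)) = -4*((2*L/(-12 + L))/(617 + L²) + 41*L/266) = -4*(2*L/((-12 + L)*(617 + L²)) + 41*L/266) = -4*(41*L/266 + 2*L/((-12 + L)*(617 + L²))) = -82*L/133 - 8*L/((-12 + L)*(617 + L²)))
n(-1732, u) - 1*4985453 = (2/133)*(-1926)*(-532 - 41*(-12 - 1926)*(617 + (-1926)²))/(-12 - 1926*(617 + (-1926)²)) - 1*4985453 = (2/133)*(-1926)*(-532 - 41*(-1938)*(617 + 3709476))/(-1938*(617 + 3709476)) - 4985453 = (2/133)*(-1926)*(-1/1938)*(-532 - 41*(-1938)*3710093)/3710093 - 4985453 = (2/133)*(-1926)*(-1/1938)*(1/3710093)*(-532 + 294796569594) - 4985453 = (2/133)*(-1926)*(-1/1938)*(1/3710093)*294796569062 - 4985453 = 9961020912516/8388520273 - 4985453 = -41810612539676153/8388520273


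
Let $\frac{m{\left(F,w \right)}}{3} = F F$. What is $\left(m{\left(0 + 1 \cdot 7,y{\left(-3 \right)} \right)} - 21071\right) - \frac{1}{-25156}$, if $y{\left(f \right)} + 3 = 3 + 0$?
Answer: $- \frac{526364143}{25156} \approx -20924.0$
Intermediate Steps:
$y{\left(f \right)} = 0$ ($y{\left(f \right)} = -3 + \left(3 + 0\right) = -3 + 3 = 0$)
$m{\left(F,w \right)} = 3 F^{2}$ ($m{\left(F,w \right)} = 3 F F = 3 F^{2}$)
$\left(m{\left(0 + 1 \cdot 7,y{\left(-3 \right)} \right)} - 21071\right) - \frac{1}{-25156} = \left(3 \left(0 + 1 \cdot 7\right)^{2} - 21071\right) - \frac{1}{-25156} = \left(3 \left(0 + 7\right)^{2} - 21071\right) - - \frac{1}{25156} = \left(3 \cdot 7^{2} - 21071\right) + \frac{1}{25156} = \left(3 \cdot 49 - 21071\right) + \frac{1}{25156} = \left(147 - 21071\right) + \frac{1}{25156} = -20924 + \frac{1}{25156} = - \frac{526364143}{25156}$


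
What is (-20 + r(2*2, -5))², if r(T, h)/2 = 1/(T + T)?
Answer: 6241/16 ≈ 390.06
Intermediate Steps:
r(T, h) = 1/T (r(T, h) = 2/(T + T) = 2/((2*T)) = 2*(1/(2*T)) = 1/T)
(-20 + r(2*2, -5))² = (-20 + 1/(2*2))² = (-20 + 1/4)² = (-20 + ¼)² = (-79/4)² = 6241/16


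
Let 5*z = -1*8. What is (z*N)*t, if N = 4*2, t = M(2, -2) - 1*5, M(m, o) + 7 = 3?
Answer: 576/5 ≈ 115.20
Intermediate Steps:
M(m, o) = -4 (M(m, o) = -7 + 3 = -4)
t = -9 (t = -4 - 1*5 = -4 - 5 = -9)
z = -8/5 (z = (-1*8)/5 = (1/5)*(-8) = -8/5 ≈ -1.6000)
N = 8
(z*N)*t = -8/5*8*(-9) = -64/5*(-9) = 576/5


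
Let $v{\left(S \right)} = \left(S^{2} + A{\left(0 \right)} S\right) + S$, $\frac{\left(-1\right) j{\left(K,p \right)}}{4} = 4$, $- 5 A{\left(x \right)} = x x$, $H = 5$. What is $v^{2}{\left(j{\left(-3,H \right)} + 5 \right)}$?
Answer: $12100$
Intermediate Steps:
$A{\left(x \right)} = - \frac{x^{2}}{5}$ ($A{\left(x \right)} = - \frac{x x}{5} = - \frac{x^{2}}{5}$)
$j{\left(K,p \right)} = -16$ ($j{\left(K,p \right)} = \left(-4\right) 4 = -16$)
$v{\left(S \right)} = S + S^{2}$ ($v{\left(S \right)} = \left(S^{2} + - \frac{0^{2}}{5} S\right) + S = \left(S^{2} + \left(- \frac{1}{5}\right) 0 S\right) + S = \left(S^{2} + 0 S\right) + S = \left(S^{2} + 0\right) + S = S^{2} + S = S + S^{2}$)
$v^{2}{\left(j{\left(-3,H \right)} + 5 \right)} = \left(\left(-16 + 5\right) \left(1 + \left(-16 + 5\right)\right)\right)^{2} = \left(- 11 \left(1 - 11\right)\right)^{2} = \left(\left(-11\right) \left(-10\right)\right)^{2} = 110^{2} = 12100$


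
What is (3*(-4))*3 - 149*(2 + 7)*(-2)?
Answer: 2646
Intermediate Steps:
(3*(-4))*3 - 149*(2 + 7)*(-2) = -12*3 - 1341*(-2) = -36 - 149*(-18) = -36 + 2682 = 2646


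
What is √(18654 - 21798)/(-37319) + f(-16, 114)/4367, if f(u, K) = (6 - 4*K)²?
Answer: 202500/4367 - 2*I*√786/37319 ≈ 46.37 - 0.0015025*I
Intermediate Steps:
√(18654 - 21798)/(-37319) + f(-16, 114)/4367 = √(18654 - 21798)/(-37319) + (4*(-3 + 2*114)²)/4367 = √(-3144)*(-1/37319) + (4*(-3 + 228)²)*(1/4367) = (2*I*√786)*(-1/37319) + (4*225²)*(1/4367) = -2*I*√786/37319 + (4*50625)*(1/4367) = -2*I*√786/37319 + 202500*(1/4367) = -2*I*√786/37319 + 202500/4367 = 202500/4367 - 2*I*√786/37319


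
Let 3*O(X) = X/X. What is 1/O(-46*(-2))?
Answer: 3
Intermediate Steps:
O(X) = 1/3 (O(X) = (X/X)/3 = (1/3)*1 = 1/3)
1/O(-46*(-2)) = 1/(1/3) = 3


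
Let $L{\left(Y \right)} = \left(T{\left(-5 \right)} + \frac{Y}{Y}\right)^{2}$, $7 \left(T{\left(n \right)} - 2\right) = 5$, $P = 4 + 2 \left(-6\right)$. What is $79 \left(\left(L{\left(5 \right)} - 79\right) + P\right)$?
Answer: $- \frac{283373}{49} \approx -5783.1$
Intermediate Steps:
$P = -8$ ($P = 4 - 12 = -8$)
$T{\left(n \right)} = \frac{19}{7}$ ($T{\left(n \right)} = 2 + \frac{1}{7} \cdot 5 = 2 + \frac{5}{7} = \frac{19}{7}$)
$L{\left(Y \right)} = \frac{676}{49}$ ($L{\left(Y \right)} = \left(\frac{19}{7} + \frac{Y}{Y}\right)^{2} = \left(\frac{19}{7} + 1\right)^{2} = \left(\frac{26}{7}\right)^{2} = \frac{676}{49}$)
$79 \left(\left(L{\left(5 \right)} - 79\right) + P\right) = 79 \left(\left(\frac{676}{49} - 79\right) - 8\right) = 79 \left(- \frac{3195}{49} - 8\right) = 79 \left(- \frac{3587}{49}\right) = - \frac{283373}{49}$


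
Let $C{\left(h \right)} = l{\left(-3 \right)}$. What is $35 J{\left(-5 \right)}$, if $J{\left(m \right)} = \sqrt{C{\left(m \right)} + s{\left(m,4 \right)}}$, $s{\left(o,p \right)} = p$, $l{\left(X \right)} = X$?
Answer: $35$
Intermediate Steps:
$C{\left(h \right)} = -3$
$J{\left(m \right)} = 1$ ($J{\left(m \right)} = \sqrt{-3 + 4} = \sqrt{1} = 1$)
$35 J{\left(-5 \right)} = 35 \cdot 1 = 35$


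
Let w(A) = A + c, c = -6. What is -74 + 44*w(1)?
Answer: -294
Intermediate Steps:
w(A) = -6 + A (w(A) = A - 6 = -6 + A)
-74 + 44*w(1) = -74 + 44*(-6 + 1) = -74 + 44*(-5) = -74 - 220 = -294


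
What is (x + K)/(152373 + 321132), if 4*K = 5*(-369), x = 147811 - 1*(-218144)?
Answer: 97465/126268 ≈ 0.77189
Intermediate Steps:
x = 365955 (x = 147811 + 218144 = 365955)
K = -1845/4 (K = (5*(-369))/4 = (¼)*(-1845) = -1845/4 ≈ -461.25)
(x + K)/(152373 + 321132) = (365955 - 1845/4)/(152373 + 321132) = (1461975/4)/473505 = (1461975/4)*(1/473505) = 97465/126268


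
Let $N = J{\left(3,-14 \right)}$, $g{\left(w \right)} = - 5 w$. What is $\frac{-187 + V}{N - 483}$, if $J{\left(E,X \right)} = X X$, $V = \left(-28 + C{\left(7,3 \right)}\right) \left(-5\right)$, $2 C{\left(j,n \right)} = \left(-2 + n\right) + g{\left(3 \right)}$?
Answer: $\frac{12}{287} \approx 0.041812$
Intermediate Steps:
$C{\left(j,n \right)} = - \frac{17}{2} + \frac{n}{2}$ ($C{\left(j,n \right)} = \frac{\left(-2 + n\right) - 15}{2} = \frac{-17 + n}{2} = - \frac{17}{2} + \frac{n}{2}$)
$V = 175$ ($V = \left(-28 + \left(- \frac{17}{2} + \frac{1}{2} \cdot 3\right)\right) \left(-5\right) = \left(-28 + \left(- \frac{17}{2} + \frac{3}{2}\right)\right) \left(-5\right) = \left(-28 - 7\right) \left(-5\right) = \left(-35\right) \left(-5\right) = 175$)
$J{\left(E,X \right)} = X^{2}$
$N = 196$ ($N = \left(-14\right)^{2} = 196$)
$\frac{-187 + V}{N - 483} = \frac{-187 + 175}{196 - 483} = - \frac{12}{-287} = \left(-12\right) \left(- \frac{1}{287}\right) = \frac{12}{287}$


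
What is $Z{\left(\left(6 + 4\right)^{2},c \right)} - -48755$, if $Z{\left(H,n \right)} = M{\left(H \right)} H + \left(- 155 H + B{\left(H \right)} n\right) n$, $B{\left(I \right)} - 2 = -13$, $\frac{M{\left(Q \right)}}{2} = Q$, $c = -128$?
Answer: $1872531$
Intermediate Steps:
$M{\left(Q \right)} = 2 Q$
$B{\left(I \right)} = -11$ ($B{\left(I \right)} = 2 - 13 = -11$)
$Z{\left(H,n \right)} = 2 H^{2} + n \left(- 155 H - 11 n\right)$ ($Z{\left(H,n \right)} = 2 H H + \left(- 155 H - 11 n\right) n = 2 H^{2} + n \left(- 155 H - 11 n\right)$)
$Z{\left(\left(6 + 4\right)^{2},c \right)} - -48755 = \left(- 11 \left(-128\right)^{2} + 2 \left(\left(6 + 4\right)^{2}\right)^{2} - 155 \left(6 + 4\right)^{2} \left(-128\right)\right) - -48755 = \left(\left(-11\right) 16384 + 2 \left(10^{2}\right)^{2} - 155 \cdot 10^{2} \left(-128\right)\right) + 48755 = \left(-180224 + 2 \cdot 100^{2} - 15500 \left(-128\right)\right) + 48755 = \left(-180224 + 2 \cdot 10000 + 1984000\right) + 48755 = \left(-180224 + 20000 + 1984000\right) + 48755 = 1823776 + 48755 = 1872531$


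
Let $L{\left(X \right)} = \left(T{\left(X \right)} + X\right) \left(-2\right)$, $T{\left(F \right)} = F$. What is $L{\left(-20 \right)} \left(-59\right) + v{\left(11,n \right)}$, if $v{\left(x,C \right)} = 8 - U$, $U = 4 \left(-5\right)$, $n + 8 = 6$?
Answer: $-4692$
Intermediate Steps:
$n = -2$ ($n = -8 + 6 = -2$)
$L{\left(X \right)} = - 4 X$ ($L{\left(X \right)} = \left(X + X\right) \left(-2\right) = 2 X \left(-2\right) = - 4 X$)
$U = -20$
$v{\left(x,C \right)} = 28$ ($v{\left(x,C \right)} = 8 - -20 = 8 + 20 = 28$)
$L{\left(-20 \right)} \left(-59\right) + v{\left(11,n \right)} = \left(-4\right) \left(-20\right) \left(-59\right) + 28 = 80 \left(-59\right) + 28 = -4720 + 28 = -4692$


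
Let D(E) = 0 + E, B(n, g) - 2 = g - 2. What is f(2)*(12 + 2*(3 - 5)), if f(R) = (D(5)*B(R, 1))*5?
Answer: 200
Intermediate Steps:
B(n, g) = g (B(n, g) = 2 + (g - 2) = 2 + (-2 + g) = g)
D(E) = E
f(R) = 25 (f(R) = (5*1)*5 = 5*5 = 25)
f(2)*(12 + 2*(3 - 5)) = 25*(12 + 2*(3 - 5)) = 25*(12 + 2*(-2)) = 25*(12 - 4) = 25*8 = 200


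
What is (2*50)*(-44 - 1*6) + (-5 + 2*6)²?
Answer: -4951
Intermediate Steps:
(2*50)*(-44 - 1*6) + (-5 + 2*6)² = 100*(-44 - 6) + (-5 + 12)² = 100*(-50) + 7² = -5000 + 49 = -4951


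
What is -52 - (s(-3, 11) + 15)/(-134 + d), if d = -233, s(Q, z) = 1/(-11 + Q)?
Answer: -266967/5138 ≈ -51.959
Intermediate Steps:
-52 - (s(-3, 11) + 15)/(-134 + d) = -52 - (1/(-11 - 3) + 15)/(-134 - 233) = -52 - (1/(-14) + 15)/(-367) = -52 - (-1/14 + 15)*(-1)/367 = -52 - 209*(-1)/(14*367) = -52 - 1*(-209/5138) = -52 + 209/5138 = -266967/5138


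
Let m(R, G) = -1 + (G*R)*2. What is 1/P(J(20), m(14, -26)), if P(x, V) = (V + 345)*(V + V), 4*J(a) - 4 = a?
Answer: 1/559872 ≈ 1.7861e-6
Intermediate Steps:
J(a) = 1 + a/4
m(R, G) = -1 + 2*G*R
P(x, V) = 2*V*(345 + V) (P(x, V) = (345 + V)*(2*V) = 2*V*(345 + V))
1/P(J(20), m(14, -26)) = 1/(2*(-1 + 2*(-26)*14)*(345 + (-1 + 2*(-26)*14))) = 1/(2*(-1 - 728)*(345 + (-1 - 728))) = 1/(2*(-729)*(345 - 729)) = 1/(2*(-729)*(-384)) = 1/559872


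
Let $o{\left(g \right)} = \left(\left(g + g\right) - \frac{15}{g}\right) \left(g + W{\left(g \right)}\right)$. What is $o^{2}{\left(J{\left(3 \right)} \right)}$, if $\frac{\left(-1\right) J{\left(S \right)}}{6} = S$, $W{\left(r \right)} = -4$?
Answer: $\frac{5387041}{9} \approx 5.9856 \cdot 10^{5}$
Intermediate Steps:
$J{\left(S \right)} = - 6 S$
$o{\left(g \right)} = \left(-4 + g\right) \left(- \frac{15}{g} + 2 g\right)$ ($o{\left(g \right)} = \left(\left(g + g\right) - \frac{15}{g}\right) \left(g - 4\right) = \left(2 g - \frac{15}{g}\right) \left(-4 + g\right) = \left(- \frac{15}{g} + 2 g\right) \left(-4 + g\right) = \left(-4 + g\right) \left(- \frac{15}{g} + 2 g\right)$)
$o^{2}{\left(J{\left(3 \right)} \right)} = \left(-15 - 8 \left(\left(-6\right) 3\right) + 2 \left(\left(-6\right) 3\right)^{2} + \frac{60}{\left(-6\right) 3}\right)^{2} = \left(-15 - -144 + 2 \left(-18\right)^{2} + \frac{60}{-18}\right)^{2} = \left(-15 + 144 + 2 \cdot 324 + 60 \left(- \frac{1}{18}\right)\right)^{2} = \left(-15 + 144 + 648 - \frac{10}{3}\right)^{2} = \left(\frac{2321}{3}\right)^{2} = \frac{5387041}{9}$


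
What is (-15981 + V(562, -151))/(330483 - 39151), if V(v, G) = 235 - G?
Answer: -15595/291332 ≈ -0.053530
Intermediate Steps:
(-15981 + V(562, -151))/(330483 - 39151) = (-15981 + (235 - 1*(-151)))/(330483 - 39151) = (-15981 + (235 + 151))/291332 = (-15981 + 386)*(1/291332) = -15595*1/291332 = -15595/291332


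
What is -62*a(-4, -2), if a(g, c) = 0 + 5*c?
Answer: 620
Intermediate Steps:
a(g, c) = 5*c
-62*a(-4, -2) = -310*(-2) = -62*(-10) = 620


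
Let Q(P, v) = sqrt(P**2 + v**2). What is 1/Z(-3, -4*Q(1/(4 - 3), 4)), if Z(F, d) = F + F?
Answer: -1/6 ≈ -0.16667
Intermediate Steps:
Z(F, d) = 2*F
1/Z(-3, -4*Q(1/(4 - 3), 4)) = 1/(2*(-3)) = 1/(-6) = -1/6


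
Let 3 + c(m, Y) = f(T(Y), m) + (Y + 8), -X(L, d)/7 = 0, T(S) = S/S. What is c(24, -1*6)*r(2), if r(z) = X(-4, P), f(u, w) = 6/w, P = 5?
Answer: 0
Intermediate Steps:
T(S) = 1
X(L, d) = 0 (X(L, d) = -7*0 = 0)
r(z) = 0
c(m, Y) = 5 + Y + 6/m (c(m, Y) = -3 + (6/m + (Y + 8)) = -3 + (6/m + (8 + Y)) = -3 + (8 + Y + 6/m) = 5 + Y + 6/m)
c(24, -1*6)*r(2) = (5 - 1*6 + 6/24)*0 = (5 - 6 + 6*(1/24))*0 = (5 - 6 + ¼)*0 = -¾*0 = 0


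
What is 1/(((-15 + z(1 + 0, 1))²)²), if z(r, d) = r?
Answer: 1/38416 ≈ 2.6031e-5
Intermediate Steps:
1/(((-15 + z(1 + 0, 1))²)²) = 1/(((-15 + (1 + 0))²)²) = 1/(((-15 + 1)²)²) = 1/(((-14)²)²) = 1/(196²) = 1/38416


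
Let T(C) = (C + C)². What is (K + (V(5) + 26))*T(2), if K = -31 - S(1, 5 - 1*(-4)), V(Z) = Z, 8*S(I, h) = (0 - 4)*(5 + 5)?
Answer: 80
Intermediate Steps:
S(I, h) = -5 (S(I, h) = ((0 - 4)*(5 + 5))/8 = (-4*10)/8 = (⅛)*(-40) = -5)
K = -26 (K = -31 - 1*(-5) = -31 + 5 = -26)
T(C) = 4*C² (T(C) = (2*C)² = 4*C²)
(K + (V(5) + 26))*T(2) = (-26 + (5 + 26))*(4*2²) = (-26 + 31)*(4*4) = 5*16 = 80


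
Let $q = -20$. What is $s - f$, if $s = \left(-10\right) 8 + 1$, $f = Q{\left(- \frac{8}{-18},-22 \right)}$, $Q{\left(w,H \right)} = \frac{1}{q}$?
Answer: $- \frac{1579}{20} \approx -78.95$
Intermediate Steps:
$Q{\left(w,H \right)} = - \frac{1}{20}$ ($Q{\left(w,H \right)} = \frac{1}{-20} = - \frac{1}{20}$)
$f = - \frac{1}{20} \approx -0.05$
$s = -79$ ($s = -80 + 1 = -79$)
$s - f = -79 - - \frac{1}{20} = -79 + \frac{1}{20} = - \frac{1579}{20}$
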